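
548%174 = 26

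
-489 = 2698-3187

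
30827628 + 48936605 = 79764233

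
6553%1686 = 1495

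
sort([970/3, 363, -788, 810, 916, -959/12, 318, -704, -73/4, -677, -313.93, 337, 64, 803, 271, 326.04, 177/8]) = [-788, -704, -677, -313.93, -959/12, -73/4, 177/8, 64, 271, 318, 970/3, 326.04, 337, 363, 803, 810, 916]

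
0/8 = 0 = 0.00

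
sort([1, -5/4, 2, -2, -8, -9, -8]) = [-9, -8, -8, -2, -5/4, 1, 2]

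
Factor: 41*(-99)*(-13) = 3^2*11^1*13^1*41^1 = 52767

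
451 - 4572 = -4121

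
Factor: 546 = 2^1*3^1*7^1*13^1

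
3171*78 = 247338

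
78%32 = 14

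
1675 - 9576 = -7901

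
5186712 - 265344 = 4921368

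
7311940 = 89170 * 82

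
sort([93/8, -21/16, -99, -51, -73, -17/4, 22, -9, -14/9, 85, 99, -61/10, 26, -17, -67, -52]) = [-99, -73, -67, -52, -51, -17, -9, -61/10, -17/4, -14/9, -21/16, 93/8, 22, 26, 85, 99]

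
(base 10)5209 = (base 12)3021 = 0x1459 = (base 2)1010001011001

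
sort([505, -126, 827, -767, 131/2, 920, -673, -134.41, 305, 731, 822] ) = [-767, -673, -134.41, -126, 131/2, 305, 505, 731, 822, 827, 920] 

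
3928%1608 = 712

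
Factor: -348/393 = -1*2^2*29^1*131^(-1) = -116/131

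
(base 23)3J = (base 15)5D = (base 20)48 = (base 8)130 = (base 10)88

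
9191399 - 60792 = 9130607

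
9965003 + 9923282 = 19888285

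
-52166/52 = -1003 - 5/26 ≈ -1003.19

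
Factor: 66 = 2^1 * 3^1 * 11^1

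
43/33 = 1+10/33 ≈ 1.30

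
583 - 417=166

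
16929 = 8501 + 8428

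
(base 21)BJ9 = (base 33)4RC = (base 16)148B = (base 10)5259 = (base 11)3A51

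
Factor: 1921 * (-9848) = -1 * 2^3 * 17^1 * 113^1 * 1231^1 = -18918008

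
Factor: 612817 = 612817^1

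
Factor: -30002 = -1 * 2^1 * 7^1 * 2143^1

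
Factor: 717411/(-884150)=-1*2^(-1)*3^1*5^(-2)*17683^(-1)*239137^1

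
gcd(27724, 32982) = 478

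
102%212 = 102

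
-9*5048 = -45432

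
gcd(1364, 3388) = 44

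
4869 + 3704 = 8573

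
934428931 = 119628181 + 814800750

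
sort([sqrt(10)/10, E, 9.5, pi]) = [sqrt(10)/10, E, pi, 9.5]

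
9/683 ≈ 0.0132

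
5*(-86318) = -431590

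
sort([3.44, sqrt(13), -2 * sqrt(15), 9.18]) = [-2 * sqrt(15), 3.44, sqrt(13), 9.18]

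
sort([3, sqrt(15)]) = [3, sqrt(15)]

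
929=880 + 49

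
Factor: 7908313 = 7^1 * 19^1 * 97^1 * 613^1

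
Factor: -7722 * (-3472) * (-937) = -1 * 2^5 * 3^3 * 7^1 * 11^1 * 13^1 * 31^1 * 937^1 = -25121704608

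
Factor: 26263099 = 89^1*491^1*601^1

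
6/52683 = 2/17561 ≈ 0.000114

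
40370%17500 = 5370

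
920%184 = 0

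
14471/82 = 176 + 39/82 ≈ 176.48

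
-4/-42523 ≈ 0.0000941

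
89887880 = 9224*9745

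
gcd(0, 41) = 41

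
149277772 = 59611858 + 89665914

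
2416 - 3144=-728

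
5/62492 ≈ 0.0000800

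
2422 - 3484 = -1062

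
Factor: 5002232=2^3 * 625279^1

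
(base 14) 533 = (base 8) 2001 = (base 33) v2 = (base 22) 22d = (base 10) 1025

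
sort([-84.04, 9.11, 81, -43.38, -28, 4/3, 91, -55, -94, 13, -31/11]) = [-94, -84.04, -55, -43.38, -28, -31/11, 4/3, 9.11, 13, 81, 91]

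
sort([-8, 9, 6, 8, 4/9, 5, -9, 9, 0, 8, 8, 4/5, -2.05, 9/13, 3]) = [-9, -8, -2.05, 0, 4/9, 9/13, 4/5, 3, 5, 6, 8, 8, 8, 9, 9]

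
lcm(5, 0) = 0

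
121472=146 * 832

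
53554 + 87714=141268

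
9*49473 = 445257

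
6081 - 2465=3616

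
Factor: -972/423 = -1*2^2*3^3*47^(-1) = -108/47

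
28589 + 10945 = 39534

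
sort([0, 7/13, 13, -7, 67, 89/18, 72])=[-7, 0, 7/13, 89/18, 13, 67, 72]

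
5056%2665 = 2391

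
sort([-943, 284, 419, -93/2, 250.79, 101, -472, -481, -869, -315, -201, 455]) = [-943, -869, -481, -472, -315, -201, -93/2, 101, 250.79, 284, 419, 455]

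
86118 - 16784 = 69334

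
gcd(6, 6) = 6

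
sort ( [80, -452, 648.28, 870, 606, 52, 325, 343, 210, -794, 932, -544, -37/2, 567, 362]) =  [-794, -544, -452, -37/2, 52, 80, 210, 325, 343, 362, 567, 606, 648.28, 870, 932]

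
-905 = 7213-8118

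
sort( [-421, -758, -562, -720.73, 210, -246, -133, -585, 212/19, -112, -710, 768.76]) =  [-758, -720.73, -710, -585, -562, -421, -246, -133, -112, 212/19, 210, 768.76]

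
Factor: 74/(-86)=-1 * 37^1 * 43^(-1)=-37/43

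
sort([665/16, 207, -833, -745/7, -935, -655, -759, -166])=[-935, -833, -759, -655, -166, -745/7, 665/16, 207]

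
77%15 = 2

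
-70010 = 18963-88973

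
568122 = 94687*6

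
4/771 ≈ 0.00519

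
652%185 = 97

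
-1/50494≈-0.0000198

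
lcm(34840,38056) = 2473640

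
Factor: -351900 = -1 * 2^2 * 3^2 * 5^2 * 17^1 * 23^1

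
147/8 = 18+3/8 ≈ 18.38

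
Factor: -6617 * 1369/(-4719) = 3^(-1) * 11^(-2) * 37^2 * 509^1 = 696821/363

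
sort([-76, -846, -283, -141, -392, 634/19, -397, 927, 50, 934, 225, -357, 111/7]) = [-846, -397, -392, -357, -283, -141, -76, 111/7, 634/19, 50, 225, 927, 934]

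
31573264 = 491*64304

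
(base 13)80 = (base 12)88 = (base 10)104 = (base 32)38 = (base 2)1101000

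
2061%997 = 67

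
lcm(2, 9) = 18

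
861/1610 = 123/230 ≈ 0.535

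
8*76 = 608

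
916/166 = 5 + 43/83 ≈ 5.52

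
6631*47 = 311657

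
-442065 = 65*(-6801)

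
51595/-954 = -54 - 79/954≈-54.08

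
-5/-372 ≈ 0.0134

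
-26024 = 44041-70065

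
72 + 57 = 129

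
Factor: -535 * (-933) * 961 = 3^1 * 5^1 * 31^2 * 107^1 * 311^1 = 479687955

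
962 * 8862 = 8525244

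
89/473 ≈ 0.188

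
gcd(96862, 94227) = 1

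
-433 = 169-602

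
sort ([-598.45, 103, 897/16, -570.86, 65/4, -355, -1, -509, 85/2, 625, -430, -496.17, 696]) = [-598.45, -570.86, -509, -496.17, -430, -355, -1, 65/4, 85/2, 897/16, 103, 625, 696]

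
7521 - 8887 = -1366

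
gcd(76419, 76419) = 76419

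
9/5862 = 3/1954 ≈ 0.00154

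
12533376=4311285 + 8222091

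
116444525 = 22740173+93704352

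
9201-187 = 9014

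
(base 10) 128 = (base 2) 10000000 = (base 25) 53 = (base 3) 11202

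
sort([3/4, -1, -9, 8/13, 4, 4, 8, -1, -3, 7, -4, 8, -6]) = [-9, -6, -4, -3, -1, -1, 8/13, 3/4, 4, 4, 7, 8, 8]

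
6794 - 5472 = 1322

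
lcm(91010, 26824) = 2548280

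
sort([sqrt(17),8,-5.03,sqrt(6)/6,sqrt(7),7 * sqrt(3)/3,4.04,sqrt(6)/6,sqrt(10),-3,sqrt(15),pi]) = [-5.03,-3,sqrt(6)/6,sqrt(6)/6,sqrt(7),pi,sqrt(10),sqrt(15),4.04,7 * sqrt(3)/3,sqrt(17),8]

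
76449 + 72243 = 148692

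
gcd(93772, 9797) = 1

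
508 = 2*254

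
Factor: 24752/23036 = 2^2 * 7^1 * 17^1 * 443^ (-1) = 476/443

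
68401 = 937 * 73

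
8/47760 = 1/5970 ≈ 0.000168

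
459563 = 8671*53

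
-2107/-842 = 2 + 423/842 ≈ 2.50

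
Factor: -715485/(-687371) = 3^1 * 5^1 * 163^(-1) * 4217^(-1) * 47699^1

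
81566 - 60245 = 21321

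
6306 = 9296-2990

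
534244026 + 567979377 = 1102223403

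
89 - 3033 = -2944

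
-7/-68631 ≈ 0.000102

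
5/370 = 1/74 ≈ 0.0135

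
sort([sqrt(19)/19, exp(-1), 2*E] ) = [sqrt(19)/19, exp(-1), 2*E] 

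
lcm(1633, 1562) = 35926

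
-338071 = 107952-446023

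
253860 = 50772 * 5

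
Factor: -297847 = -1 * 11^1 * 27077^1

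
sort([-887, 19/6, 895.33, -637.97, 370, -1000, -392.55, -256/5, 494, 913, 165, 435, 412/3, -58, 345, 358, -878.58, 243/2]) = [-1000, -887, -878.58, -637.97, -392.55, -58, -256/5, 19/6, 243/2, 412/3, 165, 345, 358, 370, 435, 494, 895.33, 913]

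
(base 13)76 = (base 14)6d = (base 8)141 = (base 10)97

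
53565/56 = 956 + 29/56 ≈ 956.52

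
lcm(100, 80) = 400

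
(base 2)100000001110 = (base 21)4e4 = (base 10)2062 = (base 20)532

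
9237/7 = 1319 + 4/7 ≈ 1319.57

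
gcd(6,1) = 1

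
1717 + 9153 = 10870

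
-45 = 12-57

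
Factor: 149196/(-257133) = -1*2^2*12433^1*85711^(-1) = -49732/85711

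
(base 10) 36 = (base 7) 51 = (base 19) 1h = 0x24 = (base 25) 1b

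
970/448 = 2 + 37/224 ≈ 2.17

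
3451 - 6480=-3029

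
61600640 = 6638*9280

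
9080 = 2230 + 6850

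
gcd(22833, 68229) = 9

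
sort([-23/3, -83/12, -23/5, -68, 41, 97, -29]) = [-68, -29, -23/3, -83/12, -23/5, 41, 97]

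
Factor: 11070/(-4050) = -1*3^(-1)*5^(-1)*41^1 = -41/15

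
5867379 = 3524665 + 2342714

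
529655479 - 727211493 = -197556014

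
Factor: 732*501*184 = 2^5*3^2*23^1*61^1*167^1 = 67478688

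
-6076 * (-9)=54684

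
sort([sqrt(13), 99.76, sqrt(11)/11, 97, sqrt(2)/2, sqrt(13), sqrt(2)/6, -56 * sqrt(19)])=[-56 * sqrt(19), sqrt(2)/6, sqrt(11)/11, sqrt(2)/2, sqrt(13), sqrt(13), 97, 99.76]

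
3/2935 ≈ 0.00102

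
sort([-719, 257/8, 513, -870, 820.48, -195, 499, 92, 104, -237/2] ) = [-870, -719, -195, -237/2, 257/8, 92, 104, 499, 513, 820.48] 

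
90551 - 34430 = 56121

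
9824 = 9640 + 184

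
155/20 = 31/4 = 7.75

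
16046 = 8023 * 2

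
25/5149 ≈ 0.00486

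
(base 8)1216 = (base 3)220020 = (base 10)654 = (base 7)1623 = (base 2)1010001110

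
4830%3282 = 1548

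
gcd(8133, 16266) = 8133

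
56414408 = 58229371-1814963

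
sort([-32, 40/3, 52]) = [-32, 40/3, 52]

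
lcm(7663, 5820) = 459780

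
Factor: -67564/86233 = -1*2^2*19^1*97^ (-1) = -76/97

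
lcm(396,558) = 12276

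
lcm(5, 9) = 45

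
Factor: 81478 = 2^1*40739^1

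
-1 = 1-2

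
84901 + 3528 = 88429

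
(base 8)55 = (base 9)50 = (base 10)45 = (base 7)63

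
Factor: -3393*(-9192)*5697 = 2^3*3^6*13^1*29^1*211^1*383^1 = 177680633832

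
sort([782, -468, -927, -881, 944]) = [-927, -881, -468, 782, 944]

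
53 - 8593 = -8540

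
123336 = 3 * 41112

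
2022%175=97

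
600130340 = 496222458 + 103907882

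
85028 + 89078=174106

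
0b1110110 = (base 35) 3d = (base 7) 226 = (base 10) 118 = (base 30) 3s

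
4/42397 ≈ 0.0000943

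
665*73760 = 49050400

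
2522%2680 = 2522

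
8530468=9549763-1019295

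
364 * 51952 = 18910528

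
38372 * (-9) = -345348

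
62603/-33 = -1897 - 2/33 ≈ -1897.06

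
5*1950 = 9750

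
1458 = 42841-41383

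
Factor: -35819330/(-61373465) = 2^1*37^1*71^(-1)*131^1*739^1*172883^(-1) = 7163866/12274693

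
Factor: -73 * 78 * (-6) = 2^2 * 3^2 * 13^1 * 73^1 = 34164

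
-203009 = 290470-493479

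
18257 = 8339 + 9918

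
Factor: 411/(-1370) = -1*2^(-1)*3^1*5^(-1) = -3/10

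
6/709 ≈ 0.00846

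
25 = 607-582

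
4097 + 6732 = 10829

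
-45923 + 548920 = 502997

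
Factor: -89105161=-1*1367^1*65183^1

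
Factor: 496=2^4*31^1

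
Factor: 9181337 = 11^1 * 887^1 * 941^1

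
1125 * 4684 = 5269500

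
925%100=25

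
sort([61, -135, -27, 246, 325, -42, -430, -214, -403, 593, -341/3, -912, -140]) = [-912, -430, -403, -214, -140, -135, -341/3, -42, -27, 61, 246, 325, 593]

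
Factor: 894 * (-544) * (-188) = 2^8 * 3^1 * 17^1 * 47^1 * 149^1 = 91431168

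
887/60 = 14 + 47/60≈14.78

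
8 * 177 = 1416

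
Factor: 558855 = 3^2 * 5^1 * 11^1 * 1129^1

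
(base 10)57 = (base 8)71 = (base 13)45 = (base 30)1r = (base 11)52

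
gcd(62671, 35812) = 8953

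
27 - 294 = -267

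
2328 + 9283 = 11611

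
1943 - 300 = 1643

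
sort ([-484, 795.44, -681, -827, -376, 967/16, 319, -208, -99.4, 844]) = [-827, -681, -484, -376, -208, -99.4, 967/16, 319, 795.44, 844]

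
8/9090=4/4545 ≈ 0.000880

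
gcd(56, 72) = 8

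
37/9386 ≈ 0.00394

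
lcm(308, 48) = 3696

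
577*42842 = 24719834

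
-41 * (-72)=2952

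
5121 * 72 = 368712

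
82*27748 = 2275336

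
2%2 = 0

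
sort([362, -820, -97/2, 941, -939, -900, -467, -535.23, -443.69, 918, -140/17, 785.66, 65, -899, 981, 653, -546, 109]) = [-939, -900, -899, -820, -546, -535.23, -467, -443.69, -97/2, -140/17, 65, 109, 362, 653, 785.66, 918, 941, 981]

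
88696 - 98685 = -9989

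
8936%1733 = 271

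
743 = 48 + 695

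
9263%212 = 147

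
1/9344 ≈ 0.000107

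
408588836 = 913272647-504683811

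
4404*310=1365240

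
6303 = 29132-22829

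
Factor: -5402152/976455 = -1*2^3*3^(-4)*5^(-1)*7^2*2411^(-1)*13781^1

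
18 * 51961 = 935298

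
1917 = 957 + 960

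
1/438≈0.00228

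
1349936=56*24106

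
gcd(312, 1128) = 24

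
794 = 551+243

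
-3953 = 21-3974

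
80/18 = 4+4/9 ≈ 4.44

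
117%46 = 25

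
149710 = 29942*5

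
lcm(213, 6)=426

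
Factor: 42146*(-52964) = -1*2^3*13^1*1621^1*13241^1 = -2232220744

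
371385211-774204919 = -402819708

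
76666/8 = 9583+1/4 = 9583.25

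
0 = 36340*0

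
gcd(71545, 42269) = 1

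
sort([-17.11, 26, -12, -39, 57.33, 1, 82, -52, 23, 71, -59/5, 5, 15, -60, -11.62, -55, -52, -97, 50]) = [-97, -60, -55, -52, -52, -39, -17.11, -12, -59/5, -11.62, 1, 5, 15, 23, 26, 50, 57.33, 71, 82]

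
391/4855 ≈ 0.0805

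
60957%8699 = 64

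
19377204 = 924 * 20971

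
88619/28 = 3164 + 27/28 ≈ 3164.96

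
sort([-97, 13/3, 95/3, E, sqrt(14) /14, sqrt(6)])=[-97, sqrt(14) /14, sqrt(6), E, 13/3, 95/3]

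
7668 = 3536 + 4132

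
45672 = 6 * 7612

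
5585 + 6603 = 12188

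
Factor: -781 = -1*11^1*71^1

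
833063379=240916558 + 592146821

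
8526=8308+218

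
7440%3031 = 1378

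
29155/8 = 3644 + 3/8 ≈ 3644.38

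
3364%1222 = 920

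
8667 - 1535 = 7132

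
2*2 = 4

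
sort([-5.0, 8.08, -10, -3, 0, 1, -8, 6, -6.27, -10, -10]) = [-10, -10, -10, -8, -6.27, -5.0, -3, 0, 1, 6, 8.08]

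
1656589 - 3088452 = -1431863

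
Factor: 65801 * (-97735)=-1 * 5^1 * 11^1 * 29^1 * 1777^1 * 2269^1=-6431060735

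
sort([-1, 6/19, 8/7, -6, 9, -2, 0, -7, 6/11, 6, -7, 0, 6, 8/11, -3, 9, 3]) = [-7, -7, -6, -3, -2, -1, 0, 0, 6/19, 6/11, 8/11, 8/7, 3, 6, 6, 9, 9]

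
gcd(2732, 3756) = 4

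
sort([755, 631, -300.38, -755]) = [-755, -300.38, 631, 755]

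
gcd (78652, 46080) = 4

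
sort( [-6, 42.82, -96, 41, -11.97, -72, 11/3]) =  [-96, -72, -11.97, -6, 11/3, 41, 42.82]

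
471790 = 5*94358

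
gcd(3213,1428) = 357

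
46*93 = 4278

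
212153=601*353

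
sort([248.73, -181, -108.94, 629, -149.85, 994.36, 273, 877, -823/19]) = [-181, -149.85, -108.94, -823/19, 248.73, 273, 629, 877, 994.36]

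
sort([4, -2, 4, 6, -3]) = [-3, -2, 4, 4, 6]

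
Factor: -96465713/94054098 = -1*2^(-1)*3^(-1)*17^(-1)*167^1*577639^1*922099^(-1)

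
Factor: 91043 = 181^1 * 503^1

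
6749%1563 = 497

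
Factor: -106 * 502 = -1 * 2^2 * 53^1 * 251^1 = -53212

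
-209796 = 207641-417437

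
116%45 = 26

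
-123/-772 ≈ 0.159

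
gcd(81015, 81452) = 1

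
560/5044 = 140/1261 ≈ 0.111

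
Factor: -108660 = -1 * 2^2 * 3^1 * 5^1 * 1811^1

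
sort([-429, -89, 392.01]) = [-429, -89, 392.01]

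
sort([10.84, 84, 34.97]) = [10.84, 34.97, 84]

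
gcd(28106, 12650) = 46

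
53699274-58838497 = -5139223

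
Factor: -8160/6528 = -1*2^(-2)*5^1 = -5/4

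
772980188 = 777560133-4579945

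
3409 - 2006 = 1403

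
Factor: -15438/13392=-1*2^(-3)*3^(-2)*83^1=-83/72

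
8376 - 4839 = 3537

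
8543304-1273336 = 7269968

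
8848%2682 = 802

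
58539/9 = 6504 + 1/3 ≈ 6504.33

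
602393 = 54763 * 11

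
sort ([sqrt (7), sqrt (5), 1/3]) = [1/3, sqrt (5), sqrt (7)]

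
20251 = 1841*11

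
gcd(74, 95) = 1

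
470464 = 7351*64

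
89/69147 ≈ 0.00129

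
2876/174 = 1438/87 ≈ 16.53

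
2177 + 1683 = 3860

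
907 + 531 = 1438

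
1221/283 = 4+89/283 ≈ 4.31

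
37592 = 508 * 74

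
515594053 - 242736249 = 272857804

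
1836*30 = 55080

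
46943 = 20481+26462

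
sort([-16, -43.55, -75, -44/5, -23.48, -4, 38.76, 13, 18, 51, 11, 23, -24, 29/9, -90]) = [-90, -75, -43.55, -24, -23.48, -16, -44/5, -4, 29/9, 11, 13, 18, 23, 38.76, 51]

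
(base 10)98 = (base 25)3n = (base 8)142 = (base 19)53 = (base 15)68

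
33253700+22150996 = 55404696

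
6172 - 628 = 5544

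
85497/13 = 6576 + 9/13 ≈ 6576.69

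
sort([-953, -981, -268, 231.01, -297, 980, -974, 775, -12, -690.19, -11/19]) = [-981, -974, -953, -690.19, -297, -268, -12, -11/19, 231.01, 775, 980]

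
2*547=1094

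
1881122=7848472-5967350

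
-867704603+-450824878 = -1318529481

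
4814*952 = 4582928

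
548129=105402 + 442727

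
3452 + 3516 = 6968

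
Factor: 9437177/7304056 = 2^(-3)*19^(-1)*29^(-1)*47^1*199^1*1009^1*1657^(-1)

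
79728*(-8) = -637824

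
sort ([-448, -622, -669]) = [-669, -622, -448]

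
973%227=65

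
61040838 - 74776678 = -13735840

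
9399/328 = 28 + 215/328≈28.66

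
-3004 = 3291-6295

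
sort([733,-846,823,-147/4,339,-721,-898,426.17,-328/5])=[-898,-846,-721,-328/5,-147/4,339,426.17,733,823]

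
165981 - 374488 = -208507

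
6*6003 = 36018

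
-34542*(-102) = 3523284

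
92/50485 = 4/2195 ≈ 0.00182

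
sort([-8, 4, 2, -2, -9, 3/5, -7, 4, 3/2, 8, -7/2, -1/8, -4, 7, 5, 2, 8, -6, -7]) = [-9, -8, -7, -7, -6, -4, -7/2, -2, -1/8, 3/5, 3/2, 2, 2, 4, 4, 5, 7, 8, 8]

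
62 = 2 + 60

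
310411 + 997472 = 1307883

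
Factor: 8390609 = 19^1 * 41^1 * 10771^1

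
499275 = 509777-10502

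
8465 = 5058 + 3407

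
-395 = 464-859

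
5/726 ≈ 0.00689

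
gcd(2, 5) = 1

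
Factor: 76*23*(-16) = -1*2^6*19^1*23^1 = -27968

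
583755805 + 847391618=1431147423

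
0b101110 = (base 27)1j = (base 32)1e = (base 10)46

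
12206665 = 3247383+8959282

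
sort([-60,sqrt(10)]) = [-60,sqrt(10)]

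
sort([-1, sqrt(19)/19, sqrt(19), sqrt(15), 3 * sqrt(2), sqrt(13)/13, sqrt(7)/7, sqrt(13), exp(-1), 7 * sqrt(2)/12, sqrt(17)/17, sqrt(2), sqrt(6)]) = [-1, sqrt(19)/19, sqrt(17)/17, sqrt(13)/13, exp(-1), sqrt(7)/7, 7 * sqrt(2)/12, sqrt(2), sqrt(6), sqrt(13), sqrt(15), 3 * sqrt(2), sqrt(19)]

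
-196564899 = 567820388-764385287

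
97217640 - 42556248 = 54661392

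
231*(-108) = -24948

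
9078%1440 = 438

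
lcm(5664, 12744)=50976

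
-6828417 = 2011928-8840345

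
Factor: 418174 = 2^1*37^1*5651^1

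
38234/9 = 4248 + 2/9 ≈ 4248.22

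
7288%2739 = 1810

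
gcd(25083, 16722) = 8361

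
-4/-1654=2/827 ≈ 0.00242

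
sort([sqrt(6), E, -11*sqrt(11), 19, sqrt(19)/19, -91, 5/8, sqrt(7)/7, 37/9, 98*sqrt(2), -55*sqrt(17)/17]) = [-91, -11*sqrt(11), -55*sqrt(17)/17, sqrt(19)/19, sqrt(7)/7, 5/8, sqrt(6), E, 37/9, 19, 98*sqrt(2)]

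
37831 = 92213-54382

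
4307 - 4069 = 238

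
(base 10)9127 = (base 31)9fd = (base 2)10001110100111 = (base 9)13461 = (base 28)bhr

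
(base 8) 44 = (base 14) 28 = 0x24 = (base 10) 36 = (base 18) 20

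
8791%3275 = 2241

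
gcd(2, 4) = 2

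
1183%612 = 571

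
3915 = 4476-561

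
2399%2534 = 2399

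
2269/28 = 81 + 1/28 ≈ 81.04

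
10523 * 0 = 0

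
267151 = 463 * 577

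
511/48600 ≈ 0.0105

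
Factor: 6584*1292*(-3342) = -1*2^6*3^1*17^1*19^1*557^1*823^1 = -28428816576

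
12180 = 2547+9633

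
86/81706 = 43/40853 ≈ 0.00105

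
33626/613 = 54 + 524/613 ≈ 54.85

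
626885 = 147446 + 479439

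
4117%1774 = 569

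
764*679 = 518756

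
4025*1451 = 5840275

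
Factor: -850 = -1*2^1*5^2*17^1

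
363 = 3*121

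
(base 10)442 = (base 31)e8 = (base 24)ia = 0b110111010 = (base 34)d0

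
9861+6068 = 15929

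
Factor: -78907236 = -1*2^2*3^1*37^1*43^1*4133^1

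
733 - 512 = 221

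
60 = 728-668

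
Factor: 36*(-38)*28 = -1*2^5*3^2*7^1*19^1 = -38304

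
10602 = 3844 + 6758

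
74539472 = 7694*9688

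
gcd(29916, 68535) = 9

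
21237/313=67 + 266/313 ≈ 67.85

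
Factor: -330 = -1*2^1*3^1*5^1*11^1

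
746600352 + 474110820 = 1220711172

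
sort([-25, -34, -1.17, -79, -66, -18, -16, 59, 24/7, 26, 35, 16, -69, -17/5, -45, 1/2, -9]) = [-79, -69, -66, -45, -34, -25, -18, -16, -9, -17/5, -1.17, 1/2, 24/7, 16, 26, 35, 59]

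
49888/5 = 9977 + 3/5 = 9977.60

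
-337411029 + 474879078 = 137468049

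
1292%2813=1292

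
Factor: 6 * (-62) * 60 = -1 * 2^4 * 3^2 * 5^1 * 31^1 = -22320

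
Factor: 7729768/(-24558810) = -1*2^2*3^(-1)*5^(-1)*859^(-1)*953^(-1)*966221^1 = -3864884/12279405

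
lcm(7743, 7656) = 681384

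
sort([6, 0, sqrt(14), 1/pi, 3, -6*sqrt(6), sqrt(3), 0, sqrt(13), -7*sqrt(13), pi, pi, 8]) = [-7*sqrt(13), -6*sqrt(6), 0, 0, 1/pi, sqrt(3), 3, pi, pi, sqrt(13), sqrt(14), 6, 8]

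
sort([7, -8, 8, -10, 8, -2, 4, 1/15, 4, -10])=[-10, -10, -8, -2, 1/15, 4, 4, 7, 8, 8]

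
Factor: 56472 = 2^3 * 3^1 * 13^1 * 181^1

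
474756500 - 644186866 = -169430366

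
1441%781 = 660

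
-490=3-493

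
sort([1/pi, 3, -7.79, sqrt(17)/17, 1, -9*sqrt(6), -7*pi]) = [-9*sqrt(6), -7*pi, -7.79, sqrt(17)/17, 1/pi, 1, 3]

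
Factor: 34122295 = 5^1 * 6824459^1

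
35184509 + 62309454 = 97493963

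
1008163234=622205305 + 385957929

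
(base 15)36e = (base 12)54b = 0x30b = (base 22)1d9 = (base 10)779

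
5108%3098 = 2010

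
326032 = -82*(-3976)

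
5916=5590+326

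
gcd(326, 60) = 2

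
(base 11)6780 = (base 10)8921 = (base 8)21331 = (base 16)22d9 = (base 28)bah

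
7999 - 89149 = -81150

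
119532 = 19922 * 6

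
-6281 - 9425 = -15706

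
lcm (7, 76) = 532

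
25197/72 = 349 + 23/24≈349.96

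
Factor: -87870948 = -1 * 2^2 * 3^1 * 11^1 * 23^1 * 103^1 * 281^1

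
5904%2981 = 2923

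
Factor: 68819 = 68819^1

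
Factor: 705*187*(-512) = -1*2^9*3^1*5^1*11^1*17^1*47^1 = -67499520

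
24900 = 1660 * 15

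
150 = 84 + 66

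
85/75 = 17/15≈1.13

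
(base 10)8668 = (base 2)10000111011100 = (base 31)90j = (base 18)18da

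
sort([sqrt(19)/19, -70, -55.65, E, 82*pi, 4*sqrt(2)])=[-70, -55.65, sqrt(19)/19, E, 4*sqrt(2), 82*pi]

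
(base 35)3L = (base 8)176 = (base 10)126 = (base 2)1111110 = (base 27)4I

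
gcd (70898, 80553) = 1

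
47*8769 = 412143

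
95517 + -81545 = 13972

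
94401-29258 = 65143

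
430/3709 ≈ 0.116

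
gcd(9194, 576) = 2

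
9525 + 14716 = 24241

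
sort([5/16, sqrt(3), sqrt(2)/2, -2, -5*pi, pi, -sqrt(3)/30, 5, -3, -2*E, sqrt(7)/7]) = [-5*pi, -2*E, -3, -2, -sqrt(3)/30, 5/16, sqrt(7)/7, sqrt(2)/2, sqrt(3), pi, 5]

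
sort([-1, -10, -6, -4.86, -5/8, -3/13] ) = [-10, -6, -4.86, -1, -5/8, -3/13] 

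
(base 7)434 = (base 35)6b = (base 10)221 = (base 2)11011101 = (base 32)6t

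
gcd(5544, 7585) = 1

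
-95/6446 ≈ -0.0147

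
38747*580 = 22473260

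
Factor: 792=2^3 * 3^2 * 11^1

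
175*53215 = 9312625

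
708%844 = 708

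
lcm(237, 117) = 9243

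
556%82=64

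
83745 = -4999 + 88744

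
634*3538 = 2243092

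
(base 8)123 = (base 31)2l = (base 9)102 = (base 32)2j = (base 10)83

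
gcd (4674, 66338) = 82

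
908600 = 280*3245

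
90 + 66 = 156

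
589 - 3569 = -2980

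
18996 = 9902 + 9094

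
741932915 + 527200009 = 1269132924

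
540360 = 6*90060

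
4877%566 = 349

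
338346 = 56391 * 6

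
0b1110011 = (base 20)5f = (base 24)4j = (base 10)115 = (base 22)55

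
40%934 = 40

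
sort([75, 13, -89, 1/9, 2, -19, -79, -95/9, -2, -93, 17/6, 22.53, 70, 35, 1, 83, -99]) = [-99, -93, -89, -79, -19, -95/9, -2, 1/9, 1, 2, 17/6, 13, 22.53, 35, 70, 75, 83]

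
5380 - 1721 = 3659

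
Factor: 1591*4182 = 2^1*3^1*17^1*37^1*41^1*43^1 = 6653562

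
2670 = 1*2670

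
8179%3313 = 1553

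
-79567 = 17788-97355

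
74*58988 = 4365112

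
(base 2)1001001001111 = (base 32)4if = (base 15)15c7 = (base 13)2197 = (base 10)4687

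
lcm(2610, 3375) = 195750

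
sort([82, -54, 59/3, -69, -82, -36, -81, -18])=[-82, -81, -69, -54, -36, -18, 59/3, 82]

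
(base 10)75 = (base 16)4b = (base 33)29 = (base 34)27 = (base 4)1023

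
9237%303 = 147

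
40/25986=20/12993 ≈ 0.00154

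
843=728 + 115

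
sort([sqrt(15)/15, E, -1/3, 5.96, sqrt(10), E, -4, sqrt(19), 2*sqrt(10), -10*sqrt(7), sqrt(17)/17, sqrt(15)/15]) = [-10*sqrt(7), -4, -1/3, sqrt(17)/17, sqrt(15)/15, sqrt(15)/15, E, E, sqrt(10), sqrt(19), 5.96, 2*sqrt(10)]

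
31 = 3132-3101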